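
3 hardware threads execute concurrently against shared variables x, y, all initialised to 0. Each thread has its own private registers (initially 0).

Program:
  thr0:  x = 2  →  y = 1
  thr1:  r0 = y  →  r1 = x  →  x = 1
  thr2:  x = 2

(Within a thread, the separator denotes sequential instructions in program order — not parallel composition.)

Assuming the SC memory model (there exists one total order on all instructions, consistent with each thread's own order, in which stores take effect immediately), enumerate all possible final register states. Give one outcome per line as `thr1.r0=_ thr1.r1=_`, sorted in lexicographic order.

thr1.r0=0 thr1.r1=0
thr1.r0=0 thr1.r1=2
thr1.r0=1 thr1.r1=2

outcome vector order: (thr1.r0,thr1.r1)
|SC outcomes| = 3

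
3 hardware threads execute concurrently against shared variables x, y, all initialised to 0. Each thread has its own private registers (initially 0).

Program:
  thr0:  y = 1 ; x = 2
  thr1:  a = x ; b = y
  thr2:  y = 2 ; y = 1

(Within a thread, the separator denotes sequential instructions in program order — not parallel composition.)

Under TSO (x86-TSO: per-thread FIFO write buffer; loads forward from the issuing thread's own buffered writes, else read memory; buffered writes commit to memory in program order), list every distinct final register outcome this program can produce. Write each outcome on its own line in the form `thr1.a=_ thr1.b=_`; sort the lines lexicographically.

outcome vector order: (thr1.a,thr1.b)
|TSO outcomes| = 5

thr1.a=0 thr1.b=0
thr1.a=0 thr1.b=1
thr1.a=0 thr1.b=2
thr1.a=2 thr1.b=1
thr1.a=2 thr1.b=2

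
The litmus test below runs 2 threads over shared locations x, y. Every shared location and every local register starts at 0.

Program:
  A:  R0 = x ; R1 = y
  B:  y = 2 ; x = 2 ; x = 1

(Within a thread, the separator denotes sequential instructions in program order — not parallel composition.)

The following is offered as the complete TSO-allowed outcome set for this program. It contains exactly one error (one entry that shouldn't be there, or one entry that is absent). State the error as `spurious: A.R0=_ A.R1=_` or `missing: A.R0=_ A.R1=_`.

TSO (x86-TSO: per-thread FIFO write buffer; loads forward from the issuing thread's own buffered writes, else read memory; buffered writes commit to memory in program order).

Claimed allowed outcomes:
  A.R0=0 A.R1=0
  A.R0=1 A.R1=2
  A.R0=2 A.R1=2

outcome vector order: (A.R0,A.R1)
under TSO → 0/0, 0/2, 1/2, 2/2
TSO∖claimed = {0/2}

missing: A.R0=0 A.R1=2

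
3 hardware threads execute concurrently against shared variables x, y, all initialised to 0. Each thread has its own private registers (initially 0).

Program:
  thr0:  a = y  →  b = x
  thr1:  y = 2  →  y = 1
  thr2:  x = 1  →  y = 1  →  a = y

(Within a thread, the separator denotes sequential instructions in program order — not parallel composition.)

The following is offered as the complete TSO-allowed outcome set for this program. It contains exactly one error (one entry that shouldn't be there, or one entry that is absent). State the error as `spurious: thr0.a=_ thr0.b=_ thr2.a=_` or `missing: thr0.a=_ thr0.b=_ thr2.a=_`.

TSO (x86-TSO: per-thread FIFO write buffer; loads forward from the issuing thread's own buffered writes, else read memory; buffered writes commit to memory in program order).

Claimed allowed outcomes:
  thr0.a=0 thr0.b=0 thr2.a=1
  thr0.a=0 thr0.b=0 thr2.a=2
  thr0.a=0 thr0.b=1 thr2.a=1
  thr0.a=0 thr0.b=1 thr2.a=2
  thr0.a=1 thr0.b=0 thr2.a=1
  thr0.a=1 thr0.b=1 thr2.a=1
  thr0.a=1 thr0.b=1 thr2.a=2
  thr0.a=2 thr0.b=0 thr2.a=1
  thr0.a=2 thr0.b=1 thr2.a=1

outcome vector order: (thr0.a,thr0.b,thr2.a)
TSO (10): 001; 002; 011; 012; 101; 111; 112; 201; 211; 212
TSO∖claimed = {212}

missing: thr0.a=2 thr0.b=1 thr2.a=2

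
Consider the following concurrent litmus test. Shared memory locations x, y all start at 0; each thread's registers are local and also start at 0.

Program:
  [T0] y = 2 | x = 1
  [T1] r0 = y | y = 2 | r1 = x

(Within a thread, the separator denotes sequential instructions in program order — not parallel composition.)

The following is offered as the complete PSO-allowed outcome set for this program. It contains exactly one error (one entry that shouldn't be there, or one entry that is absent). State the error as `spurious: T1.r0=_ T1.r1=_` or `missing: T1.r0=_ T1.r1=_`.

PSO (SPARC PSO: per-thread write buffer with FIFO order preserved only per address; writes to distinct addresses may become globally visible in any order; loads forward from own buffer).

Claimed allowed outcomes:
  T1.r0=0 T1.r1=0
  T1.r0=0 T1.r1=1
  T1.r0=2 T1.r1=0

outcome vector order: (T1.r0,T1.r1)
PSO: 4 outcomes — {<0 0> <0 1> <2 0> <2 1>}
PSO∖claimed = {<2 1>}

missing: T1.r0=2 T1.r1=1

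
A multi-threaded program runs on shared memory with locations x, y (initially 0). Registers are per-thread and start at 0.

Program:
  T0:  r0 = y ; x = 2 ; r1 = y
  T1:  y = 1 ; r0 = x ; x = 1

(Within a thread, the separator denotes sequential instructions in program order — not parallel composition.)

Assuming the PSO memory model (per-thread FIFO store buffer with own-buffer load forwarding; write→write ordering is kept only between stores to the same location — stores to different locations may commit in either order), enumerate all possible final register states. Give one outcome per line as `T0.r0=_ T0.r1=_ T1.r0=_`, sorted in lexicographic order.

outcome vector order: (T0.r0,T0.r1,T1.r0)
|PSO outcomes| = 6

T0.r0=0 T0.r1=0 T1.r0=0
T0.r0=0 T0.r1=0 T1.r0=2
T0.r0=0 T0.r1=1 T1.r0=0
T0.r0=0 T0.r1=1 T1.r0=2
T0.r0=1 T0.r1=1 T1.r0=0
T0.r0=1 T0.r1=1 T1.r0=2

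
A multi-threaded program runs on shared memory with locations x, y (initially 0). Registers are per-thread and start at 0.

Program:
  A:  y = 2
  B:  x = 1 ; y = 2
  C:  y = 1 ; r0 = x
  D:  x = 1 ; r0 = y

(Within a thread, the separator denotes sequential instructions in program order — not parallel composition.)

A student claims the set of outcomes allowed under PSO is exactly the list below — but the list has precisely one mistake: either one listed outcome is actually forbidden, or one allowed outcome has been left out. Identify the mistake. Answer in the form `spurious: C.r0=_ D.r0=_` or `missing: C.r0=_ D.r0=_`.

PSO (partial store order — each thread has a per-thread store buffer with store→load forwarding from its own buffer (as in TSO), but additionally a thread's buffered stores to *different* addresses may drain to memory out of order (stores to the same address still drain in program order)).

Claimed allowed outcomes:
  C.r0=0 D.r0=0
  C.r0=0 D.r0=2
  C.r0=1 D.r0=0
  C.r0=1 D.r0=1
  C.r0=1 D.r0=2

outcome vector order: (C.r0,D.r0)
PSO (6): <0 0>; <0 1>; <0 2>; <1 0>; <1 1>; <1 2>
PSO∖claimed = {<0 1>}

missing: C.r0=0 D.r0=1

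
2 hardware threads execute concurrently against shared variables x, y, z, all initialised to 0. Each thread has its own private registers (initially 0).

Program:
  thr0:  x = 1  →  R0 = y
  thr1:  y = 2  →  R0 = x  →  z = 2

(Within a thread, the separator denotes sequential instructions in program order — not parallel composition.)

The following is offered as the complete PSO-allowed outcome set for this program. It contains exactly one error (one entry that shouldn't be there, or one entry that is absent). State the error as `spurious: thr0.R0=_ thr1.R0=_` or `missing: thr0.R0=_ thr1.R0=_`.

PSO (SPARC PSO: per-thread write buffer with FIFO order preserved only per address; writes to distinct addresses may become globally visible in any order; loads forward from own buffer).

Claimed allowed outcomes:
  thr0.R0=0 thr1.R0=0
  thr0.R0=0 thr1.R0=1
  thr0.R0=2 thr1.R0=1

outcome vector order: (thr0.R0,thr1.R0)
PSO: 4 outcomes — {00, 01, 20, 21}
PSO∖claimed = {20}

missing: thr0.R0=2 thr1.R0=0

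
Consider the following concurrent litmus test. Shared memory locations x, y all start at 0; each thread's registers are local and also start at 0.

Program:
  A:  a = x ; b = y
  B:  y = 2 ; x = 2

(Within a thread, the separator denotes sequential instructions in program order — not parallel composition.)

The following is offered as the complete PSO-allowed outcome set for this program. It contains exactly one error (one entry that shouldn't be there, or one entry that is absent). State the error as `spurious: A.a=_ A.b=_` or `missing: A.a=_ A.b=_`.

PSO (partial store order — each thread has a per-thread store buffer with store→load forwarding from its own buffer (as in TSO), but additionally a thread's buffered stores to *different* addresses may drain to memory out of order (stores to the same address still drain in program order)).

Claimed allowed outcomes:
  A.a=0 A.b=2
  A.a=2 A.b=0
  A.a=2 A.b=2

missing: A.a=0 A.b=0

outcome vector order: (A.a,A.b)
under PSO → (0,0), (0,2), (2,0), (2,2)
PSO∖claimed = {(0,0)}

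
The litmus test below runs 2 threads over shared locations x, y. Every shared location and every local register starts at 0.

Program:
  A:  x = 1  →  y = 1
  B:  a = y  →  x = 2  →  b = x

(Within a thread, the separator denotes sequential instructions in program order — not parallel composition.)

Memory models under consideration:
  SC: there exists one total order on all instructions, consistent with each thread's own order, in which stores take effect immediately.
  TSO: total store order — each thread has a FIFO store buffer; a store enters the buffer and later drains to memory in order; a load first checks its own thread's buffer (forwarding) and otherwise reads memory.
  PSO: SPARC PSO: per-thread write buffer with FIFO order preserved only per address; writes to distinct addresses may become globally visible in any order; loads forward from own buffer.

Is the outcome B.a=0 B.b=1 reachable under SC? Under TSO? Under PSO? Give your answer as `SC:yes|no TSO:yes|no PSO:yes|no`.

outcome vector order: (B.a,B.b)
[SC] allowed = {(0,1) (0,2) (1,2)}
[TSO] allowed = {(0,1) (0,2) (1,2)}
[PSO] allowed = {(0,1) (0,2) (1,1) (1,2)}
target (0,1) ∈ {SC,TSO,PSO}

SC:yes TSO:yes PSO:yes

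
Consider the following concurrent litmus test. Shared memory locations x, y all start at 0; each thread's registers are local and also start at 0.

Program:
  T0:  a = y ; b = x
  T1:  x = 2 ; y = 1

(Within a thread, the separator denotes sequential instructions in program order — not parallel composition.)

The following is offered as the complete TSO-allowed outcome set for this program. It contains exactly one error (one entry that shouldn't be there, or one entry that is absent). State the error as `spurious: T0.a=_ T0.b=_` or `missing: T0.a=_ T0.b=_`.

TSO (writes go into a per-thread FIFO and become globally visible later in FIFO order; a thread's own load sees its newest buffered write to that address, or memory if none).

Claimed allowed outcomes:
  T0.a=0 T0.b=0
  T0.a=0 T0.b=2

missing: T0.a=1 T0.b=2

outcome vector order: (T0.a,T0.b)
under TSO → 00, 02, 12
TSO∖claimed = {12}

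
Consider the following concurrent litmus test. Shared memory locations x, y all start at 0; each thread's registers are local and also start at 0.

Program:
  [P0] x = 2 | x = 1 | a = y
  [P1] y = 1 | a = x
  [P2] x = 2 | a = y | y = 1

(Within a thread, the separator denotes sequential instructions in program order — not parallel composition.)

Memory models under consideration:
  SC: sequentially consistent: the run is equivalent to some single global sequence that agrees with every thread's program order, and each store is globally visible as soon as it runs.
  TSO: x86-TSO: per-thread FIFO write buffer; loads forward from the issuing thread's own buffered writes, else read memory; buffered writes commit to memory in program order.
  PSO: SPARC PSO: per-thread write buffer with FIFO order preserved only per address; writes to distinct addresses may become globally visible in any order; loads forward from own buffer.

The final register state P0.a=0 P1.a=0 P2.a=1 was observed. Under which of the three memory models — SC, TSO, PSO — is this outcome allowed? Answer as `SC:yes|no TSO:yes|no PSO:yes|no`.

outcome vector order: (P0.a,P1.a,P2.a)
[SC] allowed = {010; 011; 020; 021; 101; 110; 111; 120; 121}
[TSO] allowed = {000; 001; 010; 011; 020; 021; 100; 101; 110; 111; 120; 121}
[PSO] allowed = {000; 001; 010; 011; 020; 021; 100; 101; 110; 111; 120; 121}
target 001 ∈ {TSO,PSO}

SC:no TSO:yes PSO:yes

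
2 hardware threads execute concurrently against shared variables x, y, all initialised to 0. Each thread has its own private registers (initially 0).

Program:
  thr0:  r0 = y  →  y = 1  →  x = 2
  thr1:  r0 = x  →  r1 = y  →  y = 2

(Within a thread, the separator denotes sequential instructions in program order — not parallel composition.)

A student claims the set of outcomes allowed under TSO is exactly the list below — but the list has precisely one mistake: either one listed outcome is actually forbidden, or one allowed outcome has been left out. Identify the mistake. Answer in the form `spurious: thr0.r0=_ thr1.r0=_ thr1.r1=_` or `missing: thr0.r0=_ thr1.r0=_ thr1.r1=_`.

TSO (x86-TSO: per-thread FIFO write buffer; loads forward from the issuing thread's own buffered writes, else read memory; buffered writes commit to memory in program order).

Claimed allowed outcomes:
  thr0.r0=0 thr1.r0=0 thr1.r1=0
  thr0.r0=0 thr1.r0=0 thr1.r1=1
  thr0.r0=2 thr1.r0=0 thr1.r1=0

outcome vector order: (thr0.r0,thr1.r0,thr1.r1)
TSO (4): 0/0/0, 0/0/1, 0/2/1, 2/0/0
TSO∖claimed = {0/2/1}

missing: thr0.r0=0 thr1.r0=2 thr1.r1=1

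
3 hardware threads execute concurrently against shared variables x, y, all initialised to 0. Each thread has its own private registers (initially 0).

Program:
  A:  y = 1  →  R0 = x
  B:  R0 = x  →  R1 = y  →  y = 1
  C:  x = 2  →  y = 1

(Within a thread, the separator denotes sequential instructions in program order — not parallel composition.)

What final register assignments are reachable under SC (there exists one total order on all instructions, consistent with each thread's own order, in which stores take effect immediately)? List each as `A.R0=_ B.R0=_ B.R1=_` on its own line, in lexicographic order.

outcome vector order: (A.R0,B.R0,B.R1)
|SC outcomes| = 7

A.R0=0 B.R0=0 B.R1=0
A.R0=0 B.R0=0 B.R1=1
A.R0=0 B.R0=2 B.R1=1
A.R0=2 B.R0=0 B.R1=0
A.R0=2 B.R0=0 B.R1=1
A.R0=2 B.R0=2 B.R1=0
A.R0=2 B.R0=2 B.R1=1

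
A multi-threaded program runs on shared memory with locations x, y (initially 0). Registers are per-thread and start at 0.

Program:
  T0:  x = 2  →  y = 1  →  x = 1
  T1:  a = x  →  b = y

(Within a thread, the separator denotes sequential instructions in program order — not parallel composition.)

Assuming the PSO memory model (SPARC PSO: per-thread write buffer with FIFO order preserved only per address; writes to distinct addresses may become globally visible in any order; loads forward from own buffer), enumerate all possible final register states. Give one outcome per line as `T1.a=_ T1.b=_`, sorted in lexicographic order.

T1.a=0 T1.b=0
T1.a=0 T1.b=1
T1.a=1 T1.b=0
T1.a=1 T1.b=1
T1.a=2 T1.b=0
T1.a=2 T1.b=1

outcome vector order: (T1.a,T1.b)
|PSO outcomes| = 6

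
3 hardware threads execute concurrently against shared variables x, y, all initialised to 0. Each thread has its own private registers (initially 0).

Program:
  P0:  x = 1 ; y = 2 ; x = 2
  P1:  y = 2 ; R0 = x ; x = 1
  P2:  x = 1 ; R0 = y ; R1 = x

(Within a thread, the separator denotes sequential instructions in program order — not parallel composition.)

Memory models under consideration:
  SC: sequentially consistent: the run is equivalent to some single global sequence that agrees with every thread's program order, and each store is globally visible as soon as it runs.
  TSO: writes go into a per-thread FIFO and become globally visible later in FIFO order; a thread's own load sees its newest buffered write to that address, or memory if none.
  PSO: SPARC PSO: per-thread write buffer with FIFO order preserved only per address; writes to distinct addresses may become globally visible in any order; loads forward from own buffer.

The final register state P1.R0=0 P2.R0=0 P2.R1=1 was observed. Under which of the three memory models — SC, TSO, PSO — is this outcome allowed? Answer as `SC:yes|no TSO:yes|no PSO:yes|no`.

outcome vector order: (P1.R0,P2.R0,P2.R1)
SC (10): <0 2 1>, <0 2 2>, <1 0 1>, <1 0 2>, <1 2 1>, <1 2 2>, <2 0 1>, <2 0 2>, <2 2 1>, <2 2 2>
TSO (12): <0 0 1>, <0 0 2>, <0 2 1>, <0 2 2>, <1 0 1>, <1 0 2>, <1 2 1>, <1 2 2>, <2 0 1>, <2 0 2>, <2 2 1>, <2 2 2>
PSO (12): <0 0 1>, <0 0 2>, <0 2 1>, <0 2 2>, <1 0 1>, <1 0 2>, <1 2 1>, <1 2 2>, <2 0 1>, <2 0 2>, <2 2 1>, <2 2 2>
target <0 0 1> ∈ {TSO,PSO}

SC:no TSO:yes PSO:yes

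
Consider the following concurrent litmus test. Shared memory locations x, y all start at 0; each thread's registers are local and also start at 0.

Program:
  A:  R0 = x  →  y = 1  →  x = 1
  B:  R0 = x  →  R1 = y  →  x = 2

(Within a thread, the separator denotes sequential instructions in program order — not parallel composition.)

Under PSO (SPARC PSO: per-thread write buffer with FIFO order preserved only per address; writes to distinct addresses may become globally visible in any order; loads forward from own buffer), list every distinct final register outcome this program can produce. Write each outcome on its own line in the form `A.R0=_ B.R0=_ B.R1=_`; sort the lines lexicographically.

A.R0=0 B.R0=0 B.R1=0
A.R0=0 B.R0=0 B.R1=1
A.R0=0 B.R0=1 B.R1=0
A.R0=0 B.R0=1 B.R1=1
A.R0=2 B.R0=0 B.R1=0

outcome vector order: (A.R0,B.R0,B.R1)
|PSO outcomes| = 5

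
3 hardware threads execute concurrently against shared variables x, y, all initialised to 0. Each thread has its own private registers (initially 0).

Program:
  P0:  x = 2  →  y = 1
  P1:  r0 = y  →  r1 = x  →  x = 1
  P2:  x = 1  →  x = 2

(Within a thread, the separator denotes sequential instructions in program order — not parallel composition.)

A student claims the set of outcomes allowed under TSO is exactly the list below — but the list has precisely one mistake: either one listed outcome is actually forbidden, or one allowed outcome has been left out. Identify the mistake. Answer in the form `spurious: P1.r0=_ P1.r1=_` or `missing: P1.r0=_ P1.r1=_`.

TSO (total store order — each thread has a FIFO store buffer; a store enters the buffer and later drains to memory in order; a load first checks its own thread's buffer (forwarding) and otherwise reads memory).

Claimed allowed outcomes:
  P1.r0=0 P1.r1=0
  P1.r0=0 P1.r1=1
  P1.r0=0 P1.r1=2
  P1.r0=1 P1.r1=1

outcome vector order: (P1.r0,P1.r1)
TSO: 5 outcomes — {<0 0> <0 1> <0 2> <1 1> <1 2>}
TSO∖claimed = {<1 2>}

missing: P1.r0=1 P1.r1=2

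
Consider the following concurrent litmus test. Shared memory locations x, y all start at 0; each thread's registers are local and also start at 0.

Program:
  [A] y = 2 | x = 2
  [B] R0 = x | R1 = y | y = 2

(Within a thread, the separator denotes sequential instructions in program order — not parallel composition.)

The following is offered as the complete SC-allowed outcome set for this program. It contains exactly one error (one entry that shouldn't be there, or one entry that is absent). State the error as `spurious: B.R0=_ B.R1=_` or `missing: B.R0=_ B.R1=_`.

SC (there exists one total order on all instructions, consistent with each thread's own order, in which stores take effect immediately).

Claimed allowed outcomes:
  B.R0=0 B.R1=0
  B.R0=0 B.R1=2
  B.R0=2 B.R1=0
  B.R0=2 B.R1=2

outcome vector order: (B.R0,B.R1)
SC (3): 0/0, 0/2, 2/2
claimed∖SC = {2/0}

spurious: B.R0=2 B.R1=0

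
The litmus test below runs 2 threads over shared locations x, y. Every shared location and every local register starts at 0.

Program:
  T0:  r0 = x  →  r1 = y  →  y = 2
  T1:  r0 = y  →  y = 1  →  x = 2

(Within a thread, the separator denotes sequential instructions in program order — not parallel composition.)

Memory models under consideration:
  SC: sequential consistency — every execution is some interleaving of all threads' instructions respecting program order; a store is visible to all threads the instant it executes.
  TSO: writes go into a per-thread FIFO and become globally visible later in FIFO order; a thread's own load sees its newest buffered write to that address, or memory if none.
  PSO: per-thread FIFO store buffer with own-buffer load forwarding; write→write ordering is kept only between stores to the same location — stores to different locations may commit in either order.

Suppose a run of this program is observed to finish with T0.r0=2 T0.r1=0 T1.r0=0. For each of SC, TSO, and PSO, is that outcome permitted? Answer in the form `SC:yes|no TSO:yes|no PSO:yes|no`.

SC:no TSO:no PSO:yes

outcome vector order: (T0.r0,T0.r1,T1.r0)
SC: 4 outcomes — {(0,0,0); (0,0,2); (0,1,0); (2,1,0)}
TSO: 4 outcomes — {(0,0,0); (0,0,2); (0,1,0); (2,1,0)}
PSO: 5 outcomes — {(0,0,0); (0,0,2); (0,1,0); (2,0,0); (2,1,0)}
target (2,0,0) ∈ {PSO}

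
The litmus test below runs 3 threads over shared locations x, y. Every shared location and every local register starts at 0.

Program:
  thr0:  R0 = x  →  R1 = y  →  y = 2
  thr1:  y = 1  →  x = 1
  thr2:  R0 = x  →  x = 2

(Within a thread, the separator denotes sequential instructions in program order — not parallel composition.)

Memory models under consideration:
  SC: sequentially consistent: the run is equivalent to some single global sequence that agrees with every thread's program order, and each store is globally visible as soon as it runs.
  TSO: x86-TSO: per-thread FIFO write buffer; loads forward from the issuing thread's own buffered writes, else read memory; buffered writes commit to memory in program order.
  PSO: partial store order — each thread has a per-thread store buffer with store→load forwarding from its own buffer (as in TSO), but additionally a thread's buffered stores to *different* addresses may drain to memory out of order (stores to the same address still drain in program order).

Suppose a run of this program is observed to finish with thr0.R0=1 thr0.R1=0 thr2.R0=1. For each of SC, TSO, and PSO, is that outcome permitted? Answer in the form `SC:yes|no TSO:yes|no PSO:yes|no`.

SC:no TSO:no PSO:yes

outcome vector order: (thr0.R0,thr0.R1,thr2.R0)
SC: 9 outcomes — {<0 0 0> <0 0 1> <0 1 0> <0 1 1> <1 1 0> <1 1 1> <2 0 0> <2 1 0> <2 1 1>}
TSO: 9 outcomes — {<0 0 0> <0 0 1> <0 1 0> <0 1 1> <1 1 0> <1 1 1> <2 0 0> <2 1 0> <2 1 1>}
PSO: 12 outcomes — {<0 0 0> <0 0 1> <0 1 0> <0 1 1> <1 0 0> <1 0 1> <1 1 0> <1 1 1> <2 0 0> <2 0 1> <2 1 0> <2 1 1>}
target <1 0 1> ∈ {PSO}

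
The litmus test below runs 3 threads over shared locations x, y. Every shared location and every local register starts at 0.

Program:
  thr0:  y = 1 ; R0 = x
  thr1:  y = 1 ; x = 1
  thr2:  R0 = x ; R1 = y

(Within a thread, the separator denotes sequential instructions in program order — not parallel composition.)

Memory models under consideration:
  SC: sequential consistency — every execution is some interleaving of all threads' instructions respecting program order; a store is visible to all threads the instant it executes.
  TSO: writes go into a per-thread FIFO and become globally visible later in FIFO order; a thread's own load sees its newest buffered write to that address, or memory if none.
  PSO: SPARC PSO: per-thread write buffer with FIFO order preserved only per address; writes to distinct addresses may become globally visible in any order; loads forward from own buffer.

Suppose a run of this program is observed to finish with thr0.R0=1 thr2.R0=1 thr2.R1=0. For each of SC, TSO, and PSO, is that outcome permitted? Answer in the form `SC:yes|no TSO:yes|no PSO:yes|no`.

outcome vector order: (thr0.R0,thr2.R0,thr2.R1)
[SC] allowed = {<0 0 0>, <0 0 1>, <0 1 1>, <1 0 0>, <1 0 1>, <1 1 1>}
[TSO] allowed = {<0 0 0>, <0 0 1>, <0 1 1>, <1 0 0>, <1 0 1>, <1 1 1>}
[PSO] allowed = {<0 0 0>, <0 0 1>, <0 1 0>, <0 1 1>, <1 0 0>, <1 0 1>, <1 1 0>, <1 1 1>}
target <1 1 0> ∈ {PSO}

SC:no TSO:no PSO:yes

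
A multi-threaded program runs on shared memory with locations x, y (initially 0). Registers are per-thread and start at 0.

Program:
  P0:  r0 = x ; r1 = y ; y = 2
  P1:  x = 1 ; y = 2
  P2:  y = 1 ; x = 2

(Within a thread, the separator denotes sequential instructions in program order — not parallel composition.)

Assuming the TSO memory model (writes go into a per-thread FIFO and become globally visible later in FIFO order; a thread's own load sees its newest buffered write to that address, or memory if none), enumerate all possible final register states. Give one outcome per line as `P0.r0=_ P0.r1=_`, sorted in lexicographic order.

outcome vector order: (P0.r0,P0.r1)
|TSO outcomes| = 8

P0.r0=0 P0.r1=0
P0.r0=0 P0.r1=1
P0.r0=0 P0.r1=2
P0.r0=1 P0.r1=0
P0.r0=1 P0.r1=1
P0.r0=1 P0.r1=2
P0.r0=2 P0.r1=1
P0.r0=2 P0.r1=2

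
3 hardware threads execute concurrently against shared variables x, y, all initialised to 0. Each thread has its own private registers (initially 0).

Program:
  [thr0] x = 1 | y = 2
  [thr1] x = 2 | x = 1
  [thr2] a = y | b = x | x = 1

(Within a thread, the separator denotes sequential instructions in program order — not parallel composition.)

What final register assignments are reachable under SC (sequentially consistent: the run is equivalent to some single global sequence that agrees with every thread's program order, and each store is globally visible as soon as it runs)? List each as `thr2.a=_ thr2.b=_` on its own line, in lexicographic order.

outcome vector order: (thr2.a,thr2.b)
|SC outcomes| = 5

thr2.a=0 thr2.b=0
thr2.a=0 thr2.b=1
thr2.a=0 thr2.b=2
thr2.a=2 thr2.b=1
thr2.a=2 thr2.b=2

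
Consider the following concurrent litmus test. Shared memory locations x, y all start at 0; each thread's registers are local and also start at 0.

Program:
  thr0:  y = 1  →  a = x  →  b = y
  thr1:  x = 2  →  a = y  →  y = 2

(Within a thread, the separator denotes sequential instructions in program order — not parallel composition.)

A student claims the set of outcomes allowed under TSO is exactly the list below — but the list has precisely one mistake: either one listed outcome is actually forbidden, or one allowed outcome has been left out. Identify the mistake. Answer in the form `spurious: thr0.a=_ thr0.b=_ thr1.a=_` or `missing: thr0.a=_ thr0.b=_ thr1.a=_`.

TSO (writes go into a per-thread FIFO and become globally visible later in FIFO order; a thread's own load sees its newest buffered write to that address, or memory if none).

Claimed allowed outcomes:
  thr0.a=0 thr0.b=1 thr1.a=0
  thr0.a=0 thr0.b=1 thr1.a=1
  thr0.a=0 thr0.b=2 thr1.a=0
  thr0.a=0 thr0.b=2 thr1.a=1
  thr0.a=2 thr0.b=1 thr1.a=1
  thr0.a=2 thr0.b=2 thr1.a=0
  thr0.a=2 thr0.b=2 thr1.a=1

outcome vector order: (thr0.a,thr0.b,thr1.a)
TSO: 8 outcomes — {010 011 020 021 210 211 220 221}
TSO∖claimed = {210}

missing: thr0.a=2 thr0.b=1 thr1.a=0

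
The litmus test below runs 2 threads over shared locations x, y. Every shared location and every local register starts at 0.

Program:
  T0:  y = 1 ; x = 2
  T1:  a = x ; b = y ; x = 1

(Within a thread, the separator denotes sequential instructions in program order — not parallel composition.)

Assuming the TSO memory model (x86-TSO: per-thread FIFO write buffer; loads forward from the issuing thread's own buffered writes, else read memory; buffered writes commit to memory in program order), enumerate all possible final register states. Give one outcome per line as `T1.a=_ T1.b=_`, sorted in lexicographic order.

T1.a=0 T1.b=0
T1.a=0 T1.b=1
T1.a=2 T1.b=1

outcome vector order: (T1.a,T1.b)
|TSO outcomes| = 3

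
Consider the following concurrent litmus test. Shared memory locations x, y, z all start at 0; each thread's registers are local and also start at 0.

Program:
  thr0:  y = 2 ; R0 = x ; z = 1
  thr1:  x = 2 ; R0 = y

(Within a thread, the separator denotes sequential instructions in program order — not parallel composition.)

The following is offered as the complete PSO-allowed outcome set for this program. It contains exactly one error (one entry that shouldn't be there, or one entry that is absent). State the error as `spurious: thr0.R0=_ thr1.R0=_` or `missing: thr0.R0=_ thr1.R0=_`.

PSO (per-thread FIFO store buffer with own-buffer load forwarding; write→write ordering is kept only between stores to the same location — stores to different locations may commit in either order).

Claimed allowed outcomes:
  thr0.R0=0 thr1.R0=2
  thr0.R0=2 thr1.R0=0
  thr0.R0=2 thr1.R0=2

missing: thr0.R0=0 thr1.R0=0

outcome vector order: (thr0.R0,thr1.R0)
under PSO → (0,0); (0,2); (2,0); (2,2)
PSO∖claimed = {(0,0)}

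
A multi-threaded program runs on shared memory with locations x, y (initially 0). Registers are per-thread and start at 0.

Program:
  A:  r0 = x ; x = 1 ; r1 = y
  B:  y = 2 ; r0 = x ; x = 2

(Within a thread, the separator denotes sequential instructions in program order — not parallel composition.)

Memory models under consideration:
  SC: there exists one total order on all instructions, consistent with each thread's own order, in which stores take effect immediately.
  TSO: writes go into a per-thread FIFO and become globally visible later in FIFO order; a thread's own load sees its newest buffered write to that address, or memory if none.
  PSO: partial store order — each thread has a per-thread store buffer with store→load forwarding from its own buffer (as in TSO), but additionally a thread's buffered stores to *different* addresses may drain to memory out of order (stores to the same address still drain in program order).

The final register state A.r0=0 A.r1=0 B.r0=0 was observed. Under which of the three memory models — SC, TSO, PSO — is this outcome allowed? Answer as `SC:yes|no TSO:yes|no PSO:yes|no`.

outcome vector order: (A.r0,A.r1,B.r0)
under SC → (0,0,1), (0,2,0), (0,2,1), (2,2,0)
under TSO → (0,0,0), (0,0,1), (0,2,0), (0,2,1), (2,2,0)
under PSO → (0,0,0), (0,0,1), (0,2,0), (0,2,1), (2,0,0), (2,2,0)
target (0,0,0) ∈ {TSO,PSO}

SC:no TSO:yes PSO:yes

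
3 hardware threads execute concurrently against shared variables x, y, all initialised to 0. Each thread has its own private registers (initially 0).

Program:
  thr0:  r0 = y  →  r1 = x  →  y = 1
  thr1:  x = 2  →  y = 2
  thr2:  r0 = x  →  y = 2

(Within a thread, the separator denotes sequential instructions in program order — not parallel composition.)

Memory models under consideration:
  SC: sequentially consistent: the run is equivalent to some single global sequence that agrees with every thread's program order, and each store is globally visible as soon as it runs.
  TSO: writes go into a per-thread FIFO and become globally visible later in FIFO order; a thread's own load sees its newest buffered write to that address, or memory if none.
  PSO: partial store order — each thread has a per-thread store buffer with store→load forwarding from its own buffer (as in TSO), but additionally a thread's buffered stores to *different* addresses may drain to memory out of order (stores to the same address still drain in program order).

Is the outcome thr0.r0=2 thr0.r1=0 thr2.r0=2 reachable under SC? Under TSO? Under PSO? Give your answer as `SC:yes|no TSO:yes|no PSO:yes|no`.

SC:no TSO:no PSO:yes

outcome vector order: (thr0.r0,thr0.r1,thr2.r0)
SC: 7 outcomes — {<0 0 0> <0 0 2> <0 2 0> <0 2 2> <2 0 0> <2 2 0> <2 2 2>}
TSO: 7 outcomes — {<0 0 0> <0 0 2> <0 2 0> <0 2 2> <2 0 0> <2 2 0> <2 2 2>}
PSO: 8 outcomes — {<0 0 0> <0 0 2> <0 2 0> <0 2 2> <2 0 0> <2 0 2> <2 2 0> <2 2 2>}
target <2 0 2> ∈ {PSO}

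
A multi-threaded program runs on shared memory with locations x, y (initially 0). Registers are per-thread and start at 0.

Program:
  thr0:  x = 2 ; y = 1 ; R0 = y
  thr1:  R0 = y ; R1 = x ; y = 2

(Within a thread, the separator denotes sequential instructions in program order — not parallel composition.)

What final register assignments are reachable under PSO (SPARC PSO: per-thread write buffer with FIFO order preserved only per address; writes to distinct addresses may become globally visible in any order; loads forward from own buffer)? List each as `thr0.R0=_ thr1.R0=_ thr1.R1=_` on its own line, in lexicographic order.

outcome vector order: (thr0.R0,thr1.R0,thr1.R1)
|PSO outcomes| = 8

thr0.R0=1 thr1.R0=0 thr1.R1=0
thr0.R0=1 thr1.R0=0 thr1.R1=2
thr0.R0=1 thr1.R0=1 thr1.R1=0
thr0.R0=1 thr1.R0=1 thr1.R1=2
thr0.R0=2 thr1.R0=0 thr1.R1=0
thr0.R0=2 thr1.R0=0 thr1.R1=2
thr0.R0=2 thr1.R0=1 thr1.R1=0
thr0.R0=2 thr1.R0=1 thr1.R1=2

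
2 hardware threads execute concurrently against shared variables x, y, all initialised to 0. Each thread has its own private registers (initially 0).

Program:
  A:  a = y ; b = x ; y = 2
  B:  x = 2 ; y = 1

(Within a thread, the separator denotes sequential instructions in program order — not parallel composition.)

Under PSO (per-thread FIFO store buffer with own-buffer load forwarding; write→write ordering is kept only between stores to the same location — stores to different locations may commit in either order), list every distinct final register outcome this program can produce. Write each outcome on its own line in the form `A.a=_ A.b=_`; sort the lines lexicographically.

A.a=0 A.b=0
A.a=0 A.b=2
A.a=1 A.b=0
A.a=1 A.b=2

outcome vector order: (A.a,A.b)
|PSO outcomes| = 4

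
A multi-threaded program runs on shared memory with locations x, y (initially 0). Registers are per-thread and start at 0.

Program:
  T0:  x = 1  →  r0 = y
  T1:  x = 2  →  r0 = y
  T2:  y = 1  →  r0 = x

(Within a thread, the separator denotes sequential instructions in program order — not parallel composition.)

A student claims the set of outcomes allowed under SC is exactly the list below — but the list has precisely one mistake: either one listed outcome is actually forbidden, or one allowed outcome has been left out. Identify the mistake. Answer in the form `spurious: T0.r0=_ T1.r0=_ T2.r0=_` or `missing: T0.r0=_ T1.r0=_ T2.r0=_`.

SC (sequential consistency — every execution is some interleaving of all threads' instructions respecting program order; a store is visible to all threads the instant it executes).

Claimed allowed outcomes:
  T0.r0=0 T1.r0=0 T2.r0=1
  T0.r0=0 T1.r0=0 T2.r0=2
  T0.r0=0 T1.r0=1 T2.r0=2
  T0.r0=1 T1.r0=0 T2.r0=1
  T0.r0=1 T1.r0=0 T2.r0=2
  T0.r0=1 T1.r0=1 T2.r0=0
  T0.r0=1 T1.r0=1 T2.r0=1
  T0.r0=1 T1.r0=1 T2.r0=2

outcome vector order: (T0.r0,T1.r0,T2.r0)
SC: 9 outcomes — {<0 0 1> <0 0 2> <0 1 1> <0 1 2> <1 0 1> <1 0 2> <1 1 0> <1 1 1> <1 1 2>}
SC∖claimed = {<0 1 1>}

missing: T0.r0=0 T1.r0=1 T2.r0=1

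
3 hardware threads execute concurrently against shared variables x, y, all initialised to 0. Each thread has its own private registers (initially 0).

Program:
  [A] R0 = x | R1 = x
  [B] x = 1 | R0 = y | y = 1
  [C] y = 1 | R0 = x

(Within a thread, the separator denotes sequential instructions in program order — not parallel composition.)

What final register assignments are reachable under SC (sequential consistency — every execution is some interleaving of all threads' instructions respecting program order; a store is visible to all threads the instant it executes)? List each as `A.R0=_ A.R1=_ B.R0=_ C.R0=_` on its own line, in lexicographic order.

outcome vector order: (A.R0,A.R1,B.R0,C.R0)
|SC outcomes| = 9

A.R0=0 A.R1=0 B.R0=0 C.R0=1
A.R0=0 A.R1=0 B.R0=1 C.R0=0
A.R0=0 A.R1=0 B.R0=1 C.R0=1
A.R0=0 A.R1=1 B.R0=0 C.R0=1
A.R0=0 A.R1=1 B.R0=1 C.R0=0
A.R0=0 A.R1=1 B.R0=1 C.R0=1
A.R0=1 A.R1=1 B.R0=0 C.R0=1
A.R0=1 A.R1=1 B.R0=1 C.R0=0
A.R0=1 A.R1=1 B.R0=1 C.R0=1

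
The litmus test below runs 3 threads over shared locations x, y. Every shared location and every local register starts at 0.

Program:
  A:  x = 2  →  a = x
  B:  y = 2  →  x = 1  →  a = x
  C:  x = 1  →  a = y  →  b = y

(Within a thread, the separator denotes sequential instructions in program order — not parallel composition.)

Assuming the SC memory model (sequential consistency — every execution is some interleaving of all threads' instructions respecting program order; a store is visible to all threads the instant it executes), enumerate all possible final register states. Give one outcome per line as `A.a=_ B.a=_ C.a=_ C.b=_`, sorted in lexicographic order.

A.a=1 B.a=1 C.a=0 C.b=0
A.a=1 B.a=1 C.a=0 C.b=2
A.a=1 B.a=1 C.a=2 C.b=2
A.a=1 B.a=2 C.a=2 C.b=2
A.a=2 B.a=1 C.a=0 C.b=0
A.a=2 B.a=1 C.a=0 C.b=2
A.a=2 B.a=1 C.a=2 C.b=2
A.a=2 B.a=2 C.a=0 C.b=0
A.a=2 B.a=2 C.a=0 C.b=2
A.a=2 B.a=2 C.a=2 C.b=2

outcome vector order: (A.a,B.a,C.a,C.b)
|SC outcomes| = 10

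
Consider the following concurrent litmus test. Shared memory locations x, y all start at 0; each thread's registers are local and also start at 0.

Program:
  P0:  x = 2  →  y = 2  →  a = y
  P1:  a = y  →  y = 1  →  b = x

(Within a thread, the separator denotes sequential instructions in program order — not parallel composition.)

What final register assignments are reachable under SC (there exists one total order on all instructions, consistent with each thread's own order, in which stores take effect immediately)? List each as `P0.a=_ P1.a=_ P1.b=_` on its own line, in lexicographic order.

P0.a=1 P1.a=0 P1.b=2
P0.a=1 P1.a=2 P1.b=2
P0.a=2 P1.a=0 P1.b=0
P0.a=2 P1.a=0 P1.b=2
P0.a=2 P1.a=2 P1.b=2

outcome vector order: (P0.a,P1.a,P1.b)
|SC outcomes| = 5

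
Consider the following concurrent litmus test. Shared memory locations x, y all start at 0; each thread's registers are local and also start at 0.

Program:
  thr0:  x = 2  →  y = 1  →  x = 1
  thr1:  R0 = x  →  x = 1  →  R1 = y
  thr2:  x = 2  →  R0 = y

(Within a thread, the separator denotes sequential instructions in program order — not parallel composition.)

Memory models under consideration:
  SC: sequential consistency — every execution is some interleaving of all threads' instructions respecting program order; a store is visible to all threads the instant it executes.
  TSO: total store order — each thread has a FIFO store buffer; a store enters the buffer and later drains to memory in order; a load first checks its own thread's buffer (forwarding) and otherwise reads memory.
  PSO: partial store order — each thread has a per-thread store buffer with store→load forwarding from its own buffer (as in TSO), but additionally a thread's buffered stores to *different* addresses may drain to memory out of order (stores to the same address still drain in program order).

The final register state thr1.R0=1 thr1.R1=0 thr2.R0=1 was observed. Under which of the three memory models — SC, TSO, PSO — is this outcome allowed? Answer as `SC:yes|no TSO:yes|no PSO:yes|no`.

SC:no TSO:no PSO:yes

outcome vector order: (thr1.R0,thr1.R1,thr2.R0)
SC (10): 0/0/0 0/0/1 0/1/0 0/1/1 1/1/0 1/1/1 2/0/0 2/0/1 2/1/0 2/1/1
TSO (10): 0/0/0 0/0/1 0/1/0 0/1/1 1/1/0 1/1/1 2/0/0 2/0/1 2/1/0 2/1/1
PSO (12): 0/0/0 0/0/1 0/1/0 0/1/1 1/0/0 1/0/1 1/1/0 1/1/1 2/0/0 2/0/1 2/1/0 2/1/1
target 1/0/1 ∈ {PSO}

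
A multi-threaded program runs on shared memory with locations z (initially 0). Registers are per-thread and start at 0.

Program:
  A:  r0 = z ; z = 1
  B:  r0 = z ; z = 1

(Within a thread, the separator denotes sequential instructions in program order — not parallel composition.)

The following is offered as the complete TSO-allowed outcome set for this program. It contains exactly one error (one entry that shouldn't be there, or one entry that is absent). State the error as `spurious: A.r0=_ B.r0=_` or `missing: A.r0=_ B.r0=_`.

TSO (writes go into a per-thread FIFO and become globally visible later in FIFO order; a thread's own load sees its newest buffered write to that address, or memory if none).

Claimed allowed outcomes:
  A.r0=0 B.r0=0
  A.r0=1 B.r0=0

missing: A.r0=0 B.r0=1

outcome vector order: (A.r0,B.r0)
TSO: 3 outcomes — {<0 0>, <0 1>, <1 0>}
TSO∖claimed = {<0 1>}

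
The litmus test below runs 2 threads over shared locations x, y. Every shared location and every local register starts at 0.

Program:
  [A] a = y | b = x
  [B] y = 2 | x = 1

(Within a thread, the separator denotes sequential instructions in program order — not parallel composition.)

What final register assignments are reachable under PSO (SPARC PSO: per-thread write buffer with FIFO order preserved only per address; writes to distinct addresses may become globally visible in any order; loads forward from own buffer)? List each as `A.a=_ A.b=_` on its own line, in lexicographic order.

outcome vector order: (A.a,A.b)
|PSO outcomes| = 4

A.a=0 A.b=0
A.a=0 A.b=1
A.a=2 A.b=0
A.a=2 A.b=1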